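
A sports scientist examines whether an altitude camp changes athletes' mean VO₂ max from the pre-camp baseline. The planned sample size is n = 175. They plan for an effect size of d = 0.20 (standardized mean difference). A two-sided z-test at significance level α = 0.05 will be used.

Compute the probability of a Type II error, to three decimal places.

β ≈ 0.246

Noncentrality parameter: δ = d·√n = 0.20 × √175 = 2.6458
Two-sided α = 0.05 → critical value z_{0.025} = 1.960.
Power = Φ(δ − 1.960) + Φ(−δ − 1.960) = Φ(0.686) + Φ(-4.606) = 0.7536 + 0.0000 = 0.7536.
Type II error: β = 1 − power = 1 − 0.7536 = 0.2464.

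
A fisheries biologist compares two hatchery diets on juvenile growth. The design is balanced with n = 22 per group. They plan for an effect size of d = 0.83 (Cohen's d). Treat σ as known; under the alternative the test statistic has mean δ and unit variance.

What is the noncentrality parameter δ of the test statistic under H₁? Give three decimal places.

δ = d·√(n/2) = 0.83 × √(22/2) = 2.7528

δ ≈ 2.753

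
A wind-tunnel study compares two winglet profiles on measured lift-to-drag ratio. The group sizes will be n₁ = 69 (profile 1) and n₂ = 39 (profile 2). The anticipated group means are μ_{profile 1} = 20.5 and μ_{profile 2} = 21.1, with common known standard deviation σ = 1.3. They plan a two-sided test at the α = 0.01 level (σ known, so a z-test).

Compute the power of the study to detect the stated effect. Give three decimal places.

Power ≈ 0.393

Standardized effect: d = |μ_{profile 1} − μ_{profile 2}| / σ = |20.5 − 21.1| / 1.3 = 0.4615
Noncentrality parameter: δ = d / √(1/n₁ + 1/n₂) = 0.4615 / √(1/69 + 1/39) = 2.3038
Two-sided α = 0.01 → critical value z_{0.005} = 2.576.
Power = Φ(δ − 2.576) + Φ(−δ − 2.576) = Φ(-0.272) + Φ(-4.880) = 0.3928 + 0.0000 = 0.3928.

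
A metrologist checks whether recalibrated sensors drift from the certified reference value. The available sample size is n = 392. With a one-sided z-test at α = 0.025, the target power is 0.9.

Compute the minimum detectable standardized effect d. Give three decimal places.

Required noncentrality: δ = z_{0.025} + z_{0.10} = 1.960 + 1.282 = 3.242.
δ = d·√n ⇒ d = δ/√n = 3.242/√392 = 0.1637.

d ≈ 0.164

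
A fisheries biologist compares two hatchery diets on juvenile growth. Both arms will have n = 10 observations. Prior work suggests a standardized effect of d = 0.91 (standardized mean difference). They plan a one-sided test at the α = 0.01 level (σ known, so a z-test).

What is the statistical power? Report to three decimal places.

Noncentrality parameter: λ = d·√(n/2) = 0.91 × √(10/2) = 2.0348
Critical value for a one-sided test at α = 0.01: z_α = 2.326.
Power = Φ(λ − 2.326) = Φ(-0.292) = 0.3853.

Power ≈ 0.385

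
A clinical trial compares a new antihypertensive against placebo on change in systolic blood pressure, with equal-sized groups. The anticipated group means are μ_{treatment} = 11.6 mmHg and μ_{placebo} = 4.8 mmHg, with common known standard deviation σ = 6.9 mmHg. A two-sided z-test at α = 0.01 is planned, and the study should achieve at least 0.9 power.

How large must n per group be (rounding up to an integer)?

Standardized effect: d = |μ_{treatment} − μ_{placebo}| / σ = |11.6 − 4.8| / 6.9 = 0.9855
For power 0.9 need Φ(δ − z_{0.005}) = 0.9, so δ = z_{0.005} + z_{0.10} = 2.576 + 1.282 = 3.857.
(For δ > 0 the lower-tail rejection region contributes negligibly to power, so the one-term inversion is standard.)
δ = d·√(n/2) ⇒ n = 2(δ/d)² = 2 × (3.857 / 0.9855)² = 30.64.
Round up to the next whole unit.

n = 31 per group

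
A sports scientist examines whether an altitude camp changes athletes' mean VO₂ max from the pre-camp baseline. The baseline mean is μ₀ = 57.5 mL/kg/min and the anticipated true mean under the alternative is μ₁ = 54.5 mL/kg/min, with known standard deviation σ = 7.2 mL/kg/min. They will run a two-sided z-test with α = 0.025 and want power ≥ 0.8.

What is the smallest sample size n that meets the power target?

Standardized effect: d = |μ₁ − μ₀| / σ = |54.5 − 57.5| / 7.2 = 0.4167
Set Φ(δ − 2.241) = 0.8; then δ − 2.241 = Φ⁻¹(0.8) = 0.842, giving δ = 3.083.
(For δ > 0 the lower-tail rejection region contributes negligibly to power, so the one-term inversion is standard.)
δ = d·√n ⇒ n = (δ/d)² = (3.083 / 0.4167)² = 54.75.
Rounding up, n = 55.

n = 55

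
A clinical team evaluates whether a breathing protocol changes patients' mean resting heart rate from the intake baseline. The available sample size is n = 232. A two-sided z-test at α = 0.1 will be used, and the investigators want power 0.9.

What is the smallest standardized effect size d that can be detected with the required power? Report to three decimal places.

d ≈ 0.192

Need Φ(δ − 1.645) = 0.9, so δ = 1.645 + 1.282 = 2.926.
(The second rejection-region term Φ(−δ − z_{α/2}) is negligible and dropped.)
δ = d·√n ⇒ d = δ/√n = 2.926/√232 = 0.1921.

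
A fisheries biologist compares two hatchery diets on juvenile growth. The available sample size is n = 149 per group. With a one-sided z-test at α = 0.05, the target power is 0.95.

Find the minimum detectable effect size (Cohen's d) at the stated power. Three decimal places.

Need Φ(δ − 1.645) = 0.95, so δ = 1.645 + 1.645 = 3.290.
δ = d·√(n/2) ⇒ d = δ/√(n/2) = 3.290/√(149/2) = 0.3811.

d ≈ 0.381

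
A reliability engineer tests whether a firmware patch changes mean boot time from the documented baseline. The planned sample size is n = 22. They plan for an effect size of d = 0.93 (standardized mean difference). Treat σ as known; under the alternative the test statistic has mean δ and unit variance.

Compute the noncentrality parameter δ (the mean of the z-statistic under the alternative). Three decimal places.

δ ≈ 4.362

δ = d·√n = 0.93 × √22 = 4.3621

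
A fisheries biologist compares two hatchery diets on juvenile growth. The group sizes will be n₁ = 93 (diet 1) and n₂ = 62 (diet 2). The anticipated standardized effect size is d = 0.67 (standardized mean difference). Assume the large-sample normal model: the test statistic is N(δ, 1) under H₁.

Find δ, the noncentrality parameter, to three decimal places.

δ = d / √(1/n₁ + 1/n₂) = 0.67 / √(1/93 + 1/62) = 4.0865

δ ≈ 4.086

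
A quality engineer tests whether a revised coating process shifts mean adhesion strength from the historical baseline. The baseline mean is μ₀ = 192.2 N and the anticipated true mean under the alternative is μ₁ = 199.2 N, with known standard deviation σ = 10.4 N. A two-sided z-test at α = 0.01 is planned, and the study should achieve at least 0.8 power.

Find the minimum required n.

n = 26

Standardized effect: d = |μ₁ − μ₀| / σ = |199.2 − 192.2| / 10.4 = 0.6731
Set Φ(δ − 2.576) = 0.8; then δ − 2.576 = Φ⁻¹(0.8) = 0.842, giving δ = 3.417.
(The Φ(−δ − z_{α/2}) term is vanishingly small for δ > 0 and is dropped in the standard sample-size formula.)
δ = d·√n ⇒ n = (δ/d)² = (3.417 / 0.6731)² = 25.78.
Round up to the next whole unit.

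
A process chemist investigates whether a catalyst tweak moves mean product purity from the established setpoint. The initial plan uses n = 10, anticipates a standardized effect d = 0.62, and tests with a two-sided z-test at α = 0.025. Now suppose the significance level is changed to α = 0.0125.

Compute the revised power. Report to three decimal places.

δ = d·√n = 0.62 × √10 = 1.9606 (unchanged). New critical value: z_{0.0063} = 2.498.
Revised power = Φ(δ − 2.498) + Φ(−δ − 2.498) = Φ(-0.537) + Φ(-4.458) = 0.2956 + 0.0000 = 0.2956.

Power ≈ 0.296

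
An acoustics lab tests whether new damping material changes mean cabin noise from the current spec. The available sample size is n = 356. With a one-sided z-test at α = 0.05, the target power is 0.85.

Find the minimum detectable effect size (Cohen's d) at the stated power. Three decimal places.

d ≈ 0.142

Required noncentrality: δ = z_{0.05} + z_{0.15} = 1.645 + 1.036 = 2.681.
δ = d·√n ⇒ d = δ/√n = 2.681/√356 = 0.1421.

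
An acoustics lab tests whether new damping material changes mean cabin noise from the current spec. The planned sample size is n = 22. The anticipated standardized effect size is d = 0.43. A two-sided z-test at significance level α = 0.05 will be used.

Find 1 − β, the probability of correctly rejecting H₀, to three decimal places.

Power ≈ 0.523

Noncentrality parameter: δ = d·√n = 0.43 × √22 = 2.0169
Critical value for a two-sided test at α = 0.05: z_{α/2} = 1.960.
Power = Φ(δ − 1.960) + Φ(−δ − 1.960) = Φ(0.057) + Φ(-3.977) = 0.5227 + 0.0000 = 0.5227.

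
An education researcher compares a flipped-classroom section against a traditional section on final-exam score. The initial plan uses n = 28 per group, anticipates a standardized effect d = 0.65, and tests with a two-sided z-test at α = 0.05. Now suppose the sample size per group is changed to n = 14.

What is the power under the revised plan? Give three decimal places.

With n = 14 per group: δ = d·√(n/2) = 0.65 × √(14/2) = 1.7197. Critical value z_{0.025} = 1.960.
Revised power = Φ(δ − 1.960) + Φ(−δ − 1.960) = Φ(-0.240) + Φ(-3.680) = 0.4051 + 0.0001 = 0.4052.

Power ≈ 0.405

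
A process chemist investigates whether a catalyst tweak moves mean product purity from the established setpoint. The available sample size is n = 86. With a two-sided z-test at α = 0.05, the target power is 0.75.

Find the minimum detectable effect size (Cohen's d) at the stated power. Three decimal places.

Required noncentrality: δ = z_{0.025} + z_{0.25} = 1.960 + 0.674 = 2.634.
(Lower-tail contribution to power is negligible for δ > 0.)
δ = d·√n ⇒ d = δ/√n = 2.634/√86 = 0.2841.

d ≈ 0.284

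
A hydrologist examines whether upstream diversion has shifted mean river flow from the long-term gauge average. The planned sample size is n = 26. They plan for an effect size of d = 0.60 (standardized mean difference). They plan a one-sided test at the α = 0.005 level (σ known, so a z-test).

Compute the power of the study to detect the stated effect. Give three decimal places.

Power ≈ 0.686

Noncentrality parameter: δ = d·√n = 0.60 × √26 = 3.0594
One-sided α = 0.005 → critical value z_{0.005} = 2.576.
Power = Φ(δ − 2.576) = Φ(0.484) = 0.6857.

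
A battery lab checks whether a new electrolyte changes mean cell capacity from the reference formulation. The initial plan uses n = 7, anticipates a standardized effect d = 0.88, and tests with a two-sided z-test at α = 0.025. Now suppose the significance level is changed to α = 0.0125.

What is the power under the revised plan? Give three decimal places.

δ = d·√n = 0.88 × √7 = 2.3283 (unchanged). New critical value: z_{0.0063} = 2.498.
Revised power = Φ(δ − 2.498) + Φ(−δ − 2.498) = Φ(-0.169) + Φ(-4.826) = 0.4327 + 0.0000 = 0.4327.

Power ≈ 0.433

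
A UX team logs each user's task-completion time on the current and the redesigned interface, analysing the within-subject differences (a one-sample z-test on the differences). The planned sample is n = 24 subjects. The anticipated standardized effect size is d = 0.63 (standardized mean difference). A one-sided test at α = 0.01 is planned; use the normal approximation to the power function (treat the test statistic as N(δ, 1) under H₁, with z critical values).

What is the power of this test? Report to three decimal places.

Power ≈ 0.776

Noncentrality parameter: δ = d·√n = 0.63 × √24 = 3.0864
Critical value for a one-sided test at α = 0.01: z_α = 2.326.
Power = Φ(δ − 2.326) = Φ(0.760) = 0.7764.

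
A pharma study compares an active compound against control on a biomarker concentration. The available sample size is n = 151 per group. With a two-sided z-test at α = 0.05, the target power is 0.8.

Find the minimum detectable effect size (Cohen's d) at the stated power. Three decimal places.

Need Φ(δ − 1.960) = 0.8, so δ = 1.960 + 0.842 = 2.802.
(The second rejection-region term Φ(−δ − z_{α/2}) is negligible and dropped.)
δ = d·√(n/2) ⇒ d = δ/√(n/2) = 2.802/√(151/2) = 0.3224.

d ≈ 0.322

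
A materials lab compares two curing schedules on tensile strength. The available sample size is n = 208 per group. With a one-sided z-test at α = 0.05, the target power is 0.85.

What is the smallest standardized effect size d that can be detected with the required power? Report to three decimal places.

d ≈ 0.263

Need Φ(δ − 1.645) = 0.85, so δ = 1.645 + 1.036 = 2.681.
δ = d·√(n/2) ⇒ d = δ/√(n/2) = 2.681/√(208/2) = 0.2629.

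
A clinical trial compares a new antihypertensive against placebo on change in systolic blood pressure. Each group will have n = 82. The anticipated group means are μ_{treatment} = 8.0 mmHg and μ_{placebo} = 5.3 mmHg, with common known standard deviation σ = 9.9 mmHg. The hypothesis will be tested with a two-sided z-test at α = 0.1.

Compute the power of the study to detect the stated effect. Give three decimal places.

Power ≈ 0.541

Standardized effect: d = |μ_{treatment} − μ_{placebo}| / σ = |8.0 − 5.3| / 9.9 = 0.2727
Noncentrality parameter: δ = d·√(n/2) = 0.2727 × √(82/2) = 1.7463
Two-sided α = 0.1 → critical value z_{0.05} = 1.645.
Power = Φ(δ − 1.645) + Φ(−δ − 1.645) = Φ(0.101) + Φ(-3.391) = 0.5404 + 0.0003 = 0.5408.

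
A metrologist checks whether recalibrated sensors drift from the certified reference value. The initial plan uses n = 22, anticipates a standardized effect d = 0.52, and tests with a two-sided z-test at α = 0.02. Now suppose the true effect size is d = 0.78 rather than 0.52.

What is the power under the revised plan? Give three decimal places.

With d = 0.78: δ = d·√n = 0.78 × √22 = 3.6585. Critical value z_{0.01} = 2.326.
Revised power = Φ(δ − 2.326) + Φ(−δ − 2.326) = Φ(1.332) + Φ(-5.985) = 0.9086 + 0.0000 = 0.9086.

Power ≈ 0.909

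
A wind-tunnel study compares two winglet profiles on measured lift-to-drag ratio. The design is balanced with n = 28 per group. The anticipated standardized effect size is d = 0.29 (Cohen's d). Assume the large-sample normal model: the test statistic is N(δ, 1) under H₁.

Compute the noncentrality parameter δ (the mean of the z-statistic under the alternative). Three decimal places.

The noncentrality parameter scales effect size by the design's sample-size factor: δ = d·√(n/2) = 0.29 × √(28/2) = 1.0851

δ ≈ 1.085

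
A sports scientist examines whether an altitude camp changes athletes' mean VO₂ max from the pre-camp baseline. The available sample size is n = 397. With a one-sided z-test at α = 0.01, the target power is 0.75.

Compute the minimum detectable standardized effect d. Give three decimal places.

d ≈ 0.151

Need Φ(δ − 2.326) = 0.75, so δ = 2.326 + 0.674 = 3.001.
δ = d·√n ⇒ d = δ/√n = 3.001/√397 = 0.1506.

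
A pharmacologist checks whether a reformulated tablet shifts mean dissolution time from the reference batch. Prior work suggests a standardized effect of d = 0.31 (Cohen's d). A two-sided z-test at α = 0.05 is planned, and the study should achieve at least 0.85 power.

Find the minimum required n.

n = 94

Set Φ(δ − 1.960) = 0.85; then δ − 1.960 = Φ⁻¹(0.85) = 1.036, giving δ = 2.996.
(Ignoring the negligible lower-tail rejection probability gives the usual closed-form inversion.)
δ = d·√n ⇒ n = (δ/d)² = (2.996 / 0.31)² = 93.43.
Rounding up, n = 94.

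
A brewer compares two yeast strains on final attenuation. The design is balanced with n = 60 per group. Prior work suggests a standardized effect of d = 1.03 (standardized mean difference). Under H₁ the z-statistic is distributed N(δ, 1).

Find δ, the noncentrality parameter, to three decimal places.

δ ≈ 5.642

δ = d·√(n/2) = 1.03 × √(60/2) = 5.6415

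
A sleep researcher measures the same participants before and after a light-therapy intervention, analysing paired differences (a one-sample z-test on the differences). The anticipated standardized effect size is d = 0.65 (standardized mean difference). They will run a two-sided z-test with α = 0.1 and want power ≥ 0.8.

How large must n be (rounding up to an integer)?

n = 15

For power 0.8 need Φ(δ − z_{0.05}) = 0.8, so δ = z_{0.05} + z_{0.20} = 1.645 + 0.842 = 2.486.
(The Φ(−δ − z_{α/2}) term is vanishingly small for δ > 0 and is dropped in the standard sample-size formula.)
δ = d·√n ⇒ n = (δ/d)² = (2.486 / 0.65)² = 14.63.
Round up to the next whole unit.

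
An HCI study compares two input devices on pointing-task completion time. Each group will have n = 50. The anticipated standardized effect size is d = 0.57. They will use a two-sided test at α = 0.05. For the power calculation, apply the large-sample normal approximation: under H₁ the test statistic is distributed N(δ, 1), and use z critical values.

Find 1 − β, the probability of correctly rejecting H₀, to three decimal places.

Power ≈ 0.813

Noncentrality parameter: δ = d·√(n/2) = 0.57 × √(50/2) = 2.8500
Critical value for a two-sided test at α = 0.05: z_{α/2} = 1.960.
Power = Φ(δ − 1.960) + Φ(−δ − 1.960) = Φ(0.890) + Φ(-4.810) = 0.8133 + 0.0000 = 0.8133.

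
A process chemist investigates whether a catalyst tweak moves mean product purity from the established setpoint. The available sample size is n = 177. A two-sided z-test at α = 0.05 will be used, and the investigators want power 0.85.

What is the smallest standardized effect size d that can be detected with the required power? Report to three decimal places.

Required noncentrality: δ = z_{0.025} + z_{0.15} = 1.960 + 1.036 = 2.996.
(Lower-tail contribution to power is negligible for δ > 0.)
δ = d·√n ⇒ d = δ/√n = 2.996/√177 = 0.2252.

d ≈ 0.225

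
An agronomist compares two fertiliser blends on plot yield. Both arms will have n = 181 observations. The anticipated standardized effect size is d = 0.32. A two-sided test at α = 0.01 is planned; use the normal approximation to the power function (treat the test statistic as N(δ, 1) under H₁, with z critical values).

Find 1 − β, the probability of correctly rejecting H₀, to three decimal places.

Noncentrality parameter: λ = d·√(n/2) = 0.32 × √(181/2) = 3.0442
Critical value for a two-sided test at α = 0.01: z_{α/2} = 2.576.
Power = Φ(λ − 2.576) + Φ(−λ − 2.576) = Φ(0.468) + Φ(-5.620) = 0.6802 + 0.0000 = 0.6802.

Power ≈ 0.680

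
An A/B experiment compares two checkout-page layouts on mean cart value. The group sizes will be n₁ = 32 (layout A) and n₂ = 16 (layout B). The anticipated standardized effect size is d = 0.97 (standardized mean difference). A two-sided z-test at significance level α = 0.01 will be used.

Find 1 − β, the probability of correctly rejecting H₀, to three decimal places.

Noncentrality parameter: δ = d / √(1/n₁ + 1/n₂) = 0.97 / √(1/32 + 1/16) = 3.1680
Critical value for a two-sided test at α = 0.01: z_{α/2} = 2.576.
Power = Φ(δ − 2.576) + Φ(−δ − 2.576) = Φ(0.592) + Φ(-5.744) = 0.7231 + 0.0000 = 0.7231.

Power ≈ 0.723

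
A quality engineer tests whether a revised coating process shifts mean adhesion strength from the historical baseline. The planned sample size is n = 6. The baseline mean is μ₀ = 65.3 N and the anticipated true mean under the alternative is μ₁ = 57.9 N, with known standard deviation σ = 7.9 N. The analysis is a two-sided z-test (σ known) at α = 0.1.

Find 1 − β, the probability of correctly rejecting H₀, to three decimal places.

Power ≈ 0.742

Standardized effect: d = |μ₁ − μ₀| / σ = |57.9 − 65.3| / 7.9 = 0.9367
Noncentrality parameter: δ = d·√n = 0.9367 × √6 = 2.2945
Critical value for a two-sided test at α = 0.1: z_{α/2} = 1.645.
Power = Φ(δ − 1.645) + Φ(−δ − 1.645) = Φ(0.650) + Φ(-3.939) = 0.7420 + 0.0000 = 0.7421.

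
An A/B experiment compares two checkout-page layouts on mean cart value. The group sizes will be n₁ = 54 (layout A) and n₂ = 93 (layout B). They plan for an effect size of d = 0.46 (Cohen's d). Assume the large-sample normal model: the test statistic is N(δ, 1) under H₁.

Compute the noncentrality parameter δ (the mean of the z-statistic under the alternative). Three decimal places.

The noncentrality parameter scales effect size by the design's sample-size factor: δ = d / √(1/n₁ + 1/n₂) = 0.46 / √(1/54 + 1/93) = 2.6887

δ ≈ 2.689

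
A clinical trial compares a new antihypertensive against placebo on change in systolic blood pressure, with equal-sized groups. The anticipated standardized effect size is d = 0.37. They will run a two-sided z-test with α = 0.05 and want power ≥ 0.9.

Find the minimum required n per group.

Set Φ(δ − 1.960) = 0.9; then δ − 1.960 = Φ⁻¹(0.9) = 1.282, giving δ = 3.242.
(Ignoring the negligible lower-tail rejection probability gives the usual closed-form inversion.)
δ = d·√(n/2) ⇒ n = 2(δ/d)² = 2 × (3.242 / 0.37)² = 153.51.
Rounding up, n = 154 per group.

n = 154 per group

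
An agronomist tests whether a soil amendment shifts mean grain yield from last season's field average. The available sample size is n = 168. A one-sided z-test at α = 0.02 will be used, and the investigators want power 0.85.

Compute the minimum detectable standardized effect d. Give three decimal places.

Need Φ(δ − 2.054) = 0.85, so δ = 2.054 + 1.036 = 3.090.
δ = d·√n ⇒ d = δ/√n = 3.090/√168 = 0.2384.

d ≈ 0.238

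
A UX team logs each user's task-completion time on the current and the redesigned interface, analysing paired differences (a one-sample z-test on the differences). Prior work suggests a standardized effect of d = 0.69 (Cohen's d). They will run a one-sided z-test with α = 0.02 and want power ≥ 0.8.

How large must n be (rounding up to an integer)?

n = 18

For power 0.8 need Φ(δ − z_{0.02}) = 0.8, so δ = z_{0.02} + z_{0.20} = 2.054 + 0.842 = 2.895.
δ = d·√n ⇒ n = (δ/d)² = (2.895 / 0.69)² = 17.61.
Rounding up, n = 18.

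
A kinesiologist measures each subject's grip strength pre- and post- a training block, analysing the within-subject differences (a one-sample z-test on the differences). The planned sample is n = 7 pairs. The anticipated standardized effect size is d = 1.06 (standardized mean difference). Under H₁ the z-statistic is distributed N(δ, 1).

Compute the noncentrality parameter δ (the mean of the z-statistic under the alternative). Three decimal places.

δ ≈ 2.804

The noncentrality parameter scales effect size by the design's sample-size factor: δ = d·√n = 1.06 × √7 = 2.8045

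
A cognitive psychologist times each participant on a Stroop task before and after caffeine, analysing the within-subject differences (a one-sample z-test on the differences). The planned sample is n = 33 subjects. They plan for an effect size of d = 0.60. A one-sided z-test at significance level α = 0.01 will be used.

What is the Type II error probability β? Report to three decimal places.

Noncentrality parameter: δ = d·√n = 0.60 × √33 = 3.4467
One-sided α = 0.01 → critical value z_{0.01} = 2.326.
Power = Φ(δ − 2.326) = Φ(1.120) = 0.8687.
Type II error: β = 1 − power = 1 − 0.8687 = 0.1313.

β ≈ 0.131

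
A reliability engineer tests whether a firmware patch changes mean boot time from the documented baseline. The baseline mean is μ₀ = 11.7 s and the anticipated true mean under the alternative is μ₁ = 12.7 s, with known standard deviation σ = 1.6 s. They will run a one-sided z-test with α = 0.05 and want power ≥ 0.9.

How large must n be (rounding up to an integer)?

Standardized effect: d = |μ₁ − μ₀| / σ = |12.7 − 11.7| / 1.6 = 0.6250
Set Φ(δ − 1.645) = 0.9; then δ − 1.645 = Φ⁻¹(0.9) = 1.282, giving δ = 2.926.
δ = d·√n ⇒ n = (δ/d)² = (2.926 / 0.6250)² = 21.92.
Rounding up, n = 22.

n = 22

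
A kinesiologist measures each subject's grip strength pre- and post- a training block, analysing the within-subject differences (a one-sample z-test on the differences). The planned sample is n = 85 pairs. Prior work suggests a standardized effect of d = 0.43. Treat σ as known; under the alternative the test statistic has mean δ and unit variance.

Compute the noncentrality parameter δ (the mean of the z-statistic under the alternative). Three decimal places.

δ ≈ 3.964

The noncentrality parameter scales effect size by the design's sample-size factor: δ = d·√n = 0.43 × √85 = 3.9644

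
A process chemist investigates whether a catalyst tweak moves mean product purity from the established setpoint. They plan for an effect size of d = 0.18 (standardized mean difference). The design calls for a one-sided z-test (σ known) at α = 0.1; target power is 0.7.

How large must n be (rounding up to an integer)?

n = 101

For power 0.7 need Φ(δ − z_{0.1}) = 0.7, so δ = z_{0.1} + z_{0.30} = 1.282 + 0.524 = 1.806.
δ = d·√n ⇒ n = (δ/d)² = (1.806 / 0.18)² = 100.66.
Round up to the next whole unit.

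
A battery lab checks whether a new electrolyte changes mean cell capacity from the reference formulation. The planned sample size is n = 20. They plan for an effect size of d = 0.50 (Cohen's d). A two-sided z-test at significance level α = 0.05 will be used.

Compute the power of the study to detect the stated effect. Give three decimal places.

Noncentrality parameter: δ = d·√n = 0.50 × √20 = 2.2361
Two-sided α = 0.05 → critical value z_{0.025} = 1.960.
Power = Φ(δ − 1.960) + Φ(−δ − 1.960) = Φ(0.276) + Φ(-4.196) = 0.6088 + 0.0000 = 0.6088.

Power ≈ 0.609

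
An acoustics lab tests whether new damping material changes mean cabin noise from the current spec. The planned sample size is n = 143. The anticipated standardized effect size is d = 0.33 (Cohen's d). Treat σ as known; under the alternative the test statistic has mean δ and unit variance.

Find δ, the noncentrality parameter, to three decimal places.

δ ≈ 3.946

The noncentrality parameter scales effect size by the design's sample-size factor: δ = d·√n = 0.33 × √143 = 3.9462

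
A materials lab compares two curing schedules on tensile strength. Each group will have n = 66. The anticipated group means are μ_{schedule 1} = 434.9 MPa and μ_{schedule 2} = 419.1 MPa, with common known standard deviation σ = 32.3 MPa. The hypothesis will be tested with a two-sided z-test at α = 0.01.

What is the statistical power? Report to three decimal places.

Standardized effect: d = |μ_{schedule 1} − μ_{schedule 2}| / σ = |434.9 − 419.1| / 32.3 = 0.4892
Noncentrality parameter: δ = d·√(n/2) = 0.4892 × √(66/2) = 2.8100
Two-sided α = 0.01 → critical value z_{0.005} = 2.576.
Power = Φ(δ − 2.576) + Φ(−δ − 2.576) = Φ(0.234) + Φ(-5.386) = 0.5926 + 0.0000 = 0.5926.

Power ≈ 0.593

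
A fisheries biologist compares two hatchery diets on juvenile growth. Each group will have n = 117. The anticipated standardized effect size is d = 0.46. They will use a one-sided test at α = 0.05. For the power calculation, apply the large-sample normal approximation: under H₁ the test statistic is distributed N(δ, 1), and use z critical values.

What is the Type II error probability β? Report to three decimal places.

β ≈ 0.031

Noncentrality parameter: δ = d·√(n/2) = 0.46 × √(117/2) = 3.5183
Critical value for a one-sided test at α = 0.05: z_α = 1.645.
Power = P(Z > 1.645 − δ) = Φ(1.873) = 0.9695.
Type II error: β = 1 − power = 1 − 0.9695 = 0.0305.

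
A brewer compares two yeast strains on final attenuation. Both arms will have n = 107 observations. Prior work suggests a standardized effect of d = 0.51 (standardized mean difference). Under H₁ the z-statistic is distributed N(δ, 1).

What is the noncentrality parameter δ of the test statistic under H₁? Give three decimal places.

δ = d·√(n/2) = 0.51 × √(107/2) = 3.7303

δ ≈ 3.730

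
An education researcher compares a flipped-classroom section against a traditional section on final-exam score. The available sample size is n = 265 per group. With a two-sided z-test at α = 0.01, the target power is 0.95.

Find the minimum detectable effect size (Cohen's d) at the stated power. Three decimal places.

d ≈ 0.367

Required noncentrality: δ = z_{0.005} + z_{0.05} = 2.576 + 1.645 = 4.221.
(Lower-tail contribution to power is negligible for δ > 0.)
δ = d·√(n/2) ⇒ d = δ/√(n/2) = 4.221/√(265/2) = 0.3667.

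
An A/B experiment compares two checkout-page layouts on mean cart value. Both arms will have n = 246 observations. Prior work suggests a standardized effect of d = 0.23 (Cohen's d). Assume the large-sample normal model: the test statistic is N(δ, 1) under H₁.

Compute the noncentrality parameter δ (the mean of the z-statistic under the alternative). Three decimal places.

δ ≈ 2.551

The noncentrality parameter scales effect size by the design's sample-size factor: δ = d·√(n/2) = 0.23 × √(246/2) = 2.5508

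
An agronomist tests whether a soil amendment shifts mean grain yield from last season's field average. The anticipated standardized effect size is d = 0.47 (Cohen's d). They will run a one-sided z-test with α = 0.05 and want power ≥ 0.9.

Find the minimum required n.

Set Φ(δ − 1.645) = 0.9; then δ − 1.645 = Φ⁻¹(0.9) = 1.282, giving δ = 2.926.
δ = d·√n ⇒ n = (δ/d)² = (2.926 / 0.47)² = 38.77.
Rounding up, n = 39.

n = 39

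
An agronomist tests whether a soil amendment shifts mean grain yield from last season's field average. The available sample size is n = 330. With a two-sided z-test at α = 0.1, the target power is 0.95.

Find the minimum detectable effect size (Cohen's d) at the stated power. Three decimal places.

Required noncentrality: δ = z_{0.05} + z_{0.05} = 1.645 + 1.645 = 3.290.
(The second rejection-region term Φ(−δ − z_{α/2}) is negligible and dropped.)
δ = d·√n ⇒ d = δ/√n = 3.290/√330 = 0.1811.

d ≈ 0.181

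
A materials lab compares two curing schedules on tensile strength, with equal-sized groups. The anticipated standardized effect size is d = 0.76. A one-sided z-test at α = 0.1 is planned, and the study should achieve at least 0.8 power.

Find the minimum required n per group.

n = 16 per group

For power 0.8 need Φ(δ − z_{0.1}) = 0.8, so δ = z_{0.1} + z_{0.20} = 1.282 + 0.842 = 2.123.
δ = d·√(n/2) ⇒ n = 2(δ/d)² = 2 × (2.123 / 0.76)² = 15.61.
Rounding up, n = 16 per group.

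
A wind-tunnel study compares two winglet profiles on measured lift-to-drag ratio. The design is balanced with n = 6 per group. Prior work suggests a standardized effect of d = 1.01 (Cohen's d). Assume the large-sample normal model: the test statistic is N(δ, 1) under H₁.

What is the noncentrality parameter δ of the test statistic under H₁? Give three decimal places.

The noncentrality parameter scales effect size by the design's sample-size factor: δ = d·√(n/2) = 1.01 × √(6/2) = 1.7494

δ ≈ 1.749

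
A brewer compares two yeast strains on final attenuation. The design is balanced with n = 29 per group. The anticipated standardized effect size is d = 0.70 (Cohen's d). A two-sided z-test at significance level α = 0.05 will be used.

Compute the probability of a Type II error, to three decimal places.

Noncentrality parameter: δ = d·√(n/2) = 0.70 × √(29/2) = 2.6655
Critical value for a two-sided test at α = 0.05: z_{α/2} = 1.960.
Power = Φ(δ − 1.960) + Φ(−δ − 1.960) = Φ(0.706) + Φ(-4.625) = 0.7598 + 0.0000 = 0.7598.
Type II error: β = 1 − power = 1 − 0.7598 = 0.2402.

β ≈ 0.240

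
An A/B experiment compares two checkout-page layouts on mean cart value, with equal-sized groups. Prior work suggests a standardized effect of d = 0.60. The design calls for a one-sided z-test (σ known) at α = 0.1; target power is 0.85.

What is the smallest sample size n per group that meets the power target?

n = 30 per group

Set Φ(δ − 1.282) = 0.85; then δ − 1.282 = Φ⁻¹(0.85) = 1.036, giving δ = 2.318.
δ = d·√(n/2) ⇒ n = 2(δ/d)² = 2 × (2.318 / 0.60)² = 29.85.
Round up to the next whole unit.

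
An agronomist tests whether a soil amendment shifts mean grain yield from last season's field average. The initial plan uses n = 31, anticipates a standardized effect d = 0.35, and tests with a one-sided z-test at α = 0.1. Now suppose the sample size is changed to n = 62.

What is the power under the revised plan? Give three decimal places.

Power ≈ 0.930

With n = 62: δ = d·√n = 0.35 × √62 = 2.7559. Critical value z_{0.1} = 1.282.
Revised power = Φ(δ − 1.282) = Φ(1.474) = 0.9298.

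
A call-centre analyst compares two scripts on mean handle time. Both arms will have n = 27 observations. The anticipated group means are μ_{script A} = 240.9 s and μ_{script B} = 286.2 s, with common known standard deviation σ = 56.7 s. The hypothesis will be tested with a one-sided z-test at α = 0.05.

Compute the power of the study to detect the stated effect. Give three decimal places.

Power ≈ 0.902

Standardized effect: d = |μ_{script A} − μ_{script B}| / σ = |240.9 − 286.2| / 56.7 = 0.7989
Noncentrality parameter: δ = d·√(n/2) = 0.7989 × √(27/2) = 2.9355
One-sided α = 0.05 → critical value z_{0.05} = 1.645.
Power = Φ(δ − 1.645) = Φ(1.291) = 0.9016.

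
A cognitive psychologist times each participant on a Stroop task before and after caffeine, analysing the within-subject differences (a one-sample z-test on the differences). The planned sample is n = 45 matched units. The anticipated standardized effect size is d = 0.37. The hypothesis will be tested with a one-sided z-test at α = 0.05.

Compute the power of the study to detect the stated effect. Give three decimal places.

Noncentrality parameter: δ = d·√n = 0.37 × √45 = 2.4820
Critical value for a one-sided test at α = 0.05: z_α = 1.645.
Power = P(Z > 1.645 − δ) = Φ(0.837) = 0.7988.

Power ≈ 0.799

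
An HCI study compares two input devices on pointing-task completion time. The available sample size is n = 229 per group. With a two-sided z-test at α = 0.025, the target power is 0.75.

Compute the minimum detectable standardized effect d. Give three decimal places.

d ≈ 0.273

Need Φ(δ − 2.241) = 0.75, so δ = 2.241 + 0.674 = 2.916.
(Lower-tail contribution to power is negligible for δ > 0.)
δ = d·√(n/2) ⇒ d = δ/√(n/2) = 2.916/√(229/2) = 0.2725.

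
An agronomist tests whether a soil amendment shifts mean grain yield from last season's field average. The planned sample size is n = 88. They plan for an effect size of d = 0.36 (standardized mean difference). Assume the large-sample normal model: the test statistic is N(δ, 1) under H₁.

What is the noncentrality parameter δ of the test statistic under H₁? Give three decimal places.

δ ≈ 3.377

δ = d·√n = 0.36 × √88 = 3.3771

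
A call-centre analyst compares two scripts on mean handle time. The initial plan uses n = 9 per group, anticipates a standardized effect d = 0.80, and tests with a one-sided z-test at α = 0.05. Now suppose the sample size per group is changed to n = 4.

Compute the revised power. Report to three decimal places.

Power ≈ 0.304

With n = 4 per group: δ = d·√(n/2) = 0.80 × √(4/2) = 1.1314. Critical value z_{0.05} = 1.645.
Revised power = P(Z > 1.645 − δ) = Φ(-0.513) = 0.3038.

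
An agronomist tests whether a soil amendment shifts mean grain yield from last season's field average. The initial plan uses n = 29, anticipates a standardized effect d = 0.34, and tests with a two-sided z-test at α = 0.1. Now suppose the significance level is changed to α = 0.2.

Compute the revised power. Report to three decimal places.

δ = d·√n = 0.34 × √29 = 1.8310 (unchanged). New critical value: z_{0.1} = 1.282.
Revised power = Φ(δ − 1.282) + Φ(−δ − 1.282) = Φ(0.549) + Φ(-3.113) = 0.7086 + 0.0009 = 0.7096.

Power ≈ 0.710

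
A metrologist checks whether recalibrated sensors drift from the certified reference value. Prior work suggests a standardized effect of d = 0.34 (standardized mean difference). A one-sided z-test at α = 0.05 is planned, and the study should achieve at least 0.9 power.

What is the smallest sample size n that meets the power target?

For power 0.9 need Φ(δ − z_{0.05}) = 0.9, so δ = z_{0.05} + z_{0.10} = 1.645 + 1.282 = 2.926.
δ = d·√n ⇒ n = (δ/d)² = (2.926 / 0.34)² = 74.08.
Round up to the next whole unit.

n = 75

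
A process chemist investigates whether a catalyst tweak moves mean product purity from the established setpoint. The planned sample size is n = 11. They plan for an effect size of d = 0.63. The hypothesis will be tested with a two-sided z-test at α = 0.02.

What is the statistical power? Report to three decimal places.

Power ≈ 0.406

Noncentrality parameter: δ = d·√n = 0.63 × √11 = 2.0895
Critical value for a two-sided test at α = 0.02: z_{α/2} = 2.326.
Power = Φ(δ − 2.326) + Φ(−δ − 2.326) = Φ(-0.237) + Φ(-4.416) = 0.4064 + 0.0000 = 0.4064.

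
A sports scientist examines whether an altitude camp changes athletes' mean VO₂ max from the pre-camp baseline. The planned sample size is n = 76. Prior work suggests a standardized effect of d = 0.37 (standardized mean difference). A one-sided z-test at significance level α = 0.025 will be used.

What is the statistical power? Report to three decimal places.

Noncentrality parameter: λ = d·√n = 0.37 × √76 = 3.2256
One-sided α = 0.025 → critical value z_{0.025} = 1.960.
Power = P(Z > 1.960 − λ) = Φ(1.266) = 0.8972.

Power ≈ 0.897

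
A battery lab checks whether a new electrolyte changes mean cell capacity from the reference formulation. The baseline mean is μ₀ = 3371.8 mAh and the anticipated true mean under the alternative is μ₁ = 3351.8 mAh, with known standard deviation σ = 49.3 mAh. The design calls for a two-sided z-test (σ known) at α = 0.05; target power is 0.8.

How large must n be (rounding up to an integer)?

n = 48

Standardized effect: d = |μ₁ − μ₀| / σ = |3351.8 − 3371.8| / 49.3 = 0.4057
For power 0.8 need Φ(δ − z_{0.025}) = 0.8, so δ = z_{0.025} + z_{0.20} = 1.960 + 0.842 = 2.802.
(For δ > 0 the lower-tail rejection region contributes negligibly to power, so the one-term inversion is standard.)
δ = d·√n ⇒ n = (δ/d)² = (2.802 / 0.4057)² = 47.69.
Rounding up, n = 48.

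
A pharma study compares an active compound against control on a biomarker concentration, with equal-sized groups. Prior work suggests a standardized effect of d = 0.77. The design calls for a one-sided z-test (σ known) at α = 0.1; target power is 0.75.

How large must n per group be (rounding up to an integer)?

n = 13 per group

For power 0.75 need Φ(δ − z_{0.1}) = 0.75, so δ = z_{0.1} + z_{0.25} = 1.282 + 0.674 = 1.956.
δ = d·√(n/2) ⇒ n = 2(δ/d)² = 2 × (1.956 / 0.77)² = 12.91.
Rounding up, n = 13 per group.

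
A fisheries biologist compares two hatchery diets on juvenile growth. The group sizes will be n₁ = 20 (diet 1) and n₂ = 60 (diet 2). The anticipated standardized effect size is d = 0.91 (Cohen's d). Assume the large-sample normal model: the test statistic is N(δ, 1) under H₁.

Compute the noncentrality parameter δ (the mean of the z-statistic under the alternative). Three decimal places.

δ = d / √(1/n₁ + 1/n₂) = 0.91 / √(1/20 + 1/60) = 3.5244

δ ≈ 3.524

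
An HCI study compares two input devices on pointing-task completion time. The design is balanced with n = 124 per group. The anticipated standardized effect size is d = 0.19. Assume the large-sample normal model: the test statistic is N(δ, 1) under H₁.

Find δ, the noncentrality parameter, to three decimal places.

δ ≈ 1.496

The noncentrality parameter scales effect size by the design's sample-size factor: δ = d·√(n/2) = 0.19 × √(124/2) = 1.4961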